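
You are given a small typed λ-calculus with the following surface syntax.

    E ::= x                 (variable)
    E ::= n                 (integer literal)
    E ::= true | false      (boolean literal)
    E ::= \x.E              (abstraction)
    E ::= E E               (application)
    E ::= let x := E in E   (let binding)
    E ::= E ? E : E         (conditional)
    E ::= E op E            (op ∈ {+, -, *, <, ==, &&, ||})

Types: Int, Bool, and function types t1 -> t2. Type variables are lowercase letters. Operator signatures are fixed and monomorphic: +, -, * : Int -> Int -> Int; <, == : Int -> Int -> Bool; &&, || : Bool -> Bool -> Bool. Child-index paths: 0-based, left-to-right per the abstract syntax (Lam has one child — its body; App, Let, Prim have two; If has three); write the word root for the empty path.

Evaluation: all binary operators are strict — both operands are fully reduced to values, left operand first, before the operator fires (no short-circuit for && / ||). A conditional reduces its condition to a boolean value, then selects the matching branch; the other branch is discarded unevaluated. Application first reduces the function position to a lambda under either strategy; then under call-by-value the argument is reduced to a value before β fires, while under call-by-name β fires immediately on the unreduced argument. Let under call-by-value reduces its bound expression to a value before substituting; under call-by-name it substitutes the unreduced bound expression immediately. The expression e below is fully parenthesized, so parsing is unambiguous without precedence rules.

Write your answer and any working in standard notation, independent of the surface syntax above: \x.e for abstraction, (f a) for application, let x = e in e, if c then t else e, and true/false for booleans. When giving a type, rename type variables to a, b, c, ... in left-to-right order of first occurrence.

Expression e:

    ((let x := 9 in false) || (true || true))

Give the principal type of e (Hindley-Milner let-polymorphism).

Answer: Bool

Derivation:
let x : Int
  unify Bool ~ Bool
  unify Bool ~ Bool
  unify Bool ~ Bool
  unify Bool ~ Bool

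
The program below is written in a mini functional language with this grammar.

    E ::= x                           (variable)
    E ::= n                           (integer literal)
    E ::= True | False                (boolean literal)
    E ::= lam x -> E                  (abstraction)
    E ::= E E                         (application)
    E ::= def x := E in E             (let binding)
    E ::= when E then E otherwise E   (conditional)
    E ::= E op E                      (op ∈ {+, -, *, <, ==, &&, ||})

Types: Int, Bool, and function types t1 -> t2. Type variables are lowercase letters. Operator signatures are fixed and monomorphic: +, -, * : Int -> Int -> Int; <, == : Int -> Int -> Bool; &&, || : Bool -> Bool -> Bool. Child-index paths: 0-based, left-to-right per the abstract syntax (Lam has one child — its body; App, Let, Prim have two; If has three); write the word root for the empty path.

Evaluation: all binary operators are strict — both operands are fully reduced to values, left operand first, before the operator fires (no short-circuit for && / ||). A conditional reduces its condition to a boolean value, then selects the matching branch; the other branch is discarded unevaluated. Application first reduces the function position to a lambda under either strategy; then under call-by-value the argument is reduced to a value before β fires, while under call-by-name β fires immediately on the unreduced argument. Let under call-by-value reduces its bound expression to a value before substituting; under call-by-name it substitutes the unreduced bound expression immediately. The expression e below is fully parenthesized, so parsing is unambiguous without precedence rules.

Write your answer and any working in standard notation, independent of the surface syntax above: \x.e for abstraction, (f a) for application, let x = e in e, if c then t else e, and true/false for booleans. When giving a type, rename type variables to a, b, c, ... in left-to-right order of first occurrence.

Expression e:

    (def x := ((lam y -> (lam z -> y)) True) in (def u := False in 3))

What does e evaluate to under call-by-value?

Answer: 3

Trace:
step 0: (let x = ((\y.(\z.y)) true) in (let u = false in 3))
step 1: [beta@0] (let x = (\z.true) in (let u = false in 3))
step 2: [let@root] (let u = false in 3)
step 3: [let@root] 3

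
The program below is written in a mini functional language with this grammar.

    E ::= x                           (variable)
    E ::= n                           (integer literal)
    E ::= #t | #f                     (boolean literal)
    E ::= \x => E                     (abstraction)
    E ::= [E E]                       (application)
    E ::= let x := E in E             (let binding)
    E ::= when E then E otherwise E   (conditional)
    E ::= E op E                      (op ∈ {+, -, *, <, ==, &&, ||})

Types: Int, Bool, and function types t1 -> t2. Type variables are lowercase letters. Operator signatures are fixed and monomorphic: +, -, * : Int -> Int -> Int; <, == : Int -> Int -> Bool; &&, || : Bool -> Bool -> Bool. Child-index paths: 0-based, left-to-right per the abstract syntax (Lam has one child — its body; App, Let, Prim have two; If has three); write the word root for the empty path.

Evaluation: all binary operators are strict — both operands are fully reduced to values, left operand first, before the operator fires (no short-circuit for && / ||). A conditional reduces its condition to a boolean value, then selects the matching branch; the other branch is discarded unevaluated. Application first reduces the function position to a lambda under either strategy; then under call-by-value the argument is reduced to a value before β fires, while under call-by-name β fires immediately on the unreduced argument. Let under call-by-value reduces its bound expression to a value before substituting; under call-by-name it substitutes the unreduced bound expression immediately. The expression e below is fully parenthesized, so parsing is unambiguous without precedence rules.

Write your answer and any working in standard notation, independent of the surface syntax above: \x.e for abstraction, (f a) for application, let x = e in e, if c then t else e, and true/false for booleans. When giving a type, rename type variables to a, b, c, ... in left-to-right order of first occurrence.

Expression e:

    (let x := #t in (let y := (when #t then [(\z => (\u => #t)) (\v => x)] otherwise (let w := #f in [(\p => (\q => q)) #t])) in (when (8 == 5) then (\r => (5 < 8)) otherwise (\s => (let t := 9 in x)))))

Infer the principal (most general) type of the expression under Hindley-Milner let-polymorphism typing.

Trace:
let x : Bool
  unify Bool ~ Bool
\u._ : b -> Bool
\z._ : a -> b -> Bool
x : Bool
\v._ : c -> Bool
  unify a -> b -> Bool ~ (c -> Bool) -> d
  unify a ~ c -> Bool
  unify b -> Bool ~ d
_ _ : b -> Bool
let w : Bool
q : f
\q._ : f -> f
\p._ : e -> f -> f
  unify e -> f -> f ~ Bool -> g
  unify e ~ Bool
  unify f -> f ~ g
_ _ : f -> f
  unify b -> Bool ~ f -> f
  unify b ~ f
  unify Bool ~ f
let y : Bool -> Bool
  unify Int ~ Int
  unify Int ~ Int
  unify Bool ~ Bool
  unify Int ~ Int
  unify Int ~ Int
\r._ : h -> Bool
let t : Int
x : Bool
\s._ : i -> Bool
  unify h -> Bool ~ i -> Bool
  unify h ~ i
  unify Bool ~ Bool

Answer: a -> Bool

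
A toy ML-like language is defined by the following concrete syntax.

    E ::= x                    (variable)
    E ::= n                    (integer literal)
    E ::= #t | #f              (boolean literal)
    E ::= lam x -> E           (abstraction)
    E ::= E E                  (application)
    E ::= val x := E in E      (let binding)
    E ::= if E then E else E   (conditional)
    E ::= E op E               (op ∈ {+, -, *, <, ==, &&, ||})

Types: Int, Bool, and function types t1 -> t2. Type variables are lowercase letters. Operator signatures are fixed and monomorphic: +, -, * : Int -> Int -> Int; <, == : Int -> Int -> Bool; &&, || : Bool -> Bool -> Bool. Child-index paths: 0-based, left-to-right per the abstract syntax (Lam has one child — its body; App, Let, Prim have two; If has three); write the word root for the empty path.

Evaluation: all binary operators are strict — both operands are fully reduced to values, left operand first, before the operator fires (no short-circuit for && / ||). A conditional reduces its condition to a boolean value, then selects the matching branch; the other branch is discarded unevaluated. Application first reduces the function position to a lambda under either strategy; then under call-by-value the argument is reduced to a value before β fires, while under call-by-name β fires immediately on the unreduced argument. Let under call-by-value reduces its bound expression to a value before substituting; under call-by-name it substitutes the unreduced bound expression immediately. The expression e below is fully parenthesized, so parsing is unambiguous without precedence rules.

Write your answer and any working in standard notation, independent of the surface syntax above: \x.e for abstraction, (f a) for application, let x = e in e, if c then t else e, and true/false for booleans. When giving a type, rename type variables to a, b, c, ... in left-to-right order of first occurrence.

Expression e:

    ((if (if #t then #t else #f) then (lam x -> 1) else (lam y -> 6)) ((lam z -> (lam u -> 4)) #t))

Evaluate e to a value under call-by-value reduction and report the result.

Working:
step 0: ((if (if true then true else false) then (\x.1) else (\y.6)) ((\z.(\u.4)) true))
step 1: [if@0.0] ((if true then (\x.1) else (\y.6)) ((\z.(\u.4)) true))
step 2: [if@0] ((\x.1) ((\z.(\u.4)) true))
step 3: [beta@1] ((\x.1) (\u.4))
step 4: [beta@root] 1

Answer: 1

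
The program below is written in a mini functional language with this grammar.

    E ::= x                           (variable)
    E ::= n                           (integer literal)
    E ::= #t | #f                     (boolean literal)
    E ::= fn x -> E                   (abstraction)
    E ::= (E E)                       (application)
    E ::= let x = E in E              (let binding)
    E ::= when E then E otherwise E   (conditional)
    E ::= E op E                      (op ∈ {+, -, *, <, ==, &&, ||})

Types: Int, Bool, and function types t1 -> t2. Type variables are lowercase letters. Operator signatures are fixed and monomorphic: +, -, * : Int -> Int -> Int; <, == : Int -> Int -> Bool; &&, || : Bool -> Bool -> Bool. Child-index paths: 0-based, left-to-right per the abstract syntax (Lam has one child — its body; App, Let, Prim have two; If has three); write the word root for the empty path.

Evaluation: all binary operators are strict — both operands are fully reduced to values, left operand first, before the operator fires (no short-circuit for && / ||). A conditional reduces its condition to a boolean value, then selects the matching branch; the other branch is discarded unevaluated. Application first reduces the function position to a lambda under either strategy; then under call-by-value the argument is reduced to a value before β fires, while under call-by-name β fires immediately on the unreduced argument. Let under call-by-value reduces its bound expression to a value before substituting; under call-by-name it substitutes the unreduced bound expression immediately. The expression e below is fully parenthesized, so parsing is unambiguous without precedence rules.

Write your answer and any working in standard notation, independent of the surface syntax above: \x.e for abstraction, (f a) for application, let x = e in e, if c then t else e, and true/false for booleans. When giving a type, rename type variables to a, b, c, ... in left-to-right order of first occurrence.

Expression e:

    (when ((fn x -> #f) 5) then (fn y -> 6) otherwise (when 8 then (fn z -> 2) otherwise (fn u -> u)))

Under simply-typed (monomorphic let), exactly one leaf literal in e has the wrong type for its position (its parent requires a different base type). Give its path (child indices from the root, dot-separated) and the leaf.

Derivation:
\x._ : a -> Bool
  unify a -> Bool ~ Int -> b
  unify a ~ Int
  unify Bool ~ b
_ _ : Bool
  unify Bool ~ Bool
\y._ : c -> Int
  unify Int ~ Bool
  FAIL: mismatch Int ~ Bool

Answer: 2.0 : 8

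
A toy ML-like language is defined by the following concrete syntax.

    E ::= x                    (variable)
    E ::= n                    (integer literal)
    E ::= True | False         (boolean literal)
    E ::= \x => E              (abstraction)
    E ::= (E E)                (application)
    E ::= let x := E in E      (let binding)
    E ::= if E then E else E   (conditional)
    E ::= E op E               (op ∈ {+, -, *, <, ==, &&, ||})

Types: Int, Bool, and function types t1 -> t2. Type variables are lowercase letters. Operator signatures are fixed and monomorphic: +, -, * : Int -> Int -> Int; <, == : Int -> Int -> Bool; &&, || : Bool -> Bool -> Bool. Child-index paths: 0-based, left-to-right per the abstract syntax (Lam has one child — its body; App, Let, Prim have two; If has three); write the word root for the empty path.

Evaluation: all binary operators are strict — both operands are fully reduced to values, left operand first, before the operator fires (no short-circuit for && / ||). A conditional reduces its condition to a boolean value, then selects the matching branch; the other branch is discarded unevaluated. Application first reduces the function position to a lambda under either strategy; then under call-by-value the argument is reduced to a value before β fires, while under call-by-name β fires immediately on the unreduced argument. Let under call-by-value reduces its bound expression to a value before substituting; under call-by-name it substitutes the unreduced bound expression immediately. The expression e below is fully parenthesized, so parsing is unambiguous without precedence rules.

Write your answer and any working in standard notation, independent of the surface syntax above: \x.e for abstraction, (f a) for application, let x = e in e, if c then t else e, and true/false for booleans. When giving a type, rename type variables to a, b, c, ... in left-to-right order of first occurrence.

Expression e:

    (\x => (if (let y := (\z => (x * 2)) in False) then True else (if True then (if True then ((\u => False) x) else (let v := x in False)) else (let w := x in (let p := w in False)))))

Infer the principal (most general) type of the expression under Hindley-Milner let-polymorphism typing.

Answer: Int -> Bool

Working:
x : a
  unify a ~ Int
  unify Int ~ Int
\z._ : b -> Int
let y : forall. b -> Int
  unify Bool ~ Bool
  unify Bool ~ Bool
  unify Bool ~ Bool
\u._ : c -> Bool
x : Int
  unify c -> Bool ~ Int -> d
  unify c ~ Int
  unify Bool ~ d
_ _ : Bool
x : Int
let v : Int
  unify Bool ~ Bool
x : Int
let w : Int
w : Int
let p : Int
  unify Bool ~ Bool
  unify Bool ~ Bool
\x._ : Int -> Bool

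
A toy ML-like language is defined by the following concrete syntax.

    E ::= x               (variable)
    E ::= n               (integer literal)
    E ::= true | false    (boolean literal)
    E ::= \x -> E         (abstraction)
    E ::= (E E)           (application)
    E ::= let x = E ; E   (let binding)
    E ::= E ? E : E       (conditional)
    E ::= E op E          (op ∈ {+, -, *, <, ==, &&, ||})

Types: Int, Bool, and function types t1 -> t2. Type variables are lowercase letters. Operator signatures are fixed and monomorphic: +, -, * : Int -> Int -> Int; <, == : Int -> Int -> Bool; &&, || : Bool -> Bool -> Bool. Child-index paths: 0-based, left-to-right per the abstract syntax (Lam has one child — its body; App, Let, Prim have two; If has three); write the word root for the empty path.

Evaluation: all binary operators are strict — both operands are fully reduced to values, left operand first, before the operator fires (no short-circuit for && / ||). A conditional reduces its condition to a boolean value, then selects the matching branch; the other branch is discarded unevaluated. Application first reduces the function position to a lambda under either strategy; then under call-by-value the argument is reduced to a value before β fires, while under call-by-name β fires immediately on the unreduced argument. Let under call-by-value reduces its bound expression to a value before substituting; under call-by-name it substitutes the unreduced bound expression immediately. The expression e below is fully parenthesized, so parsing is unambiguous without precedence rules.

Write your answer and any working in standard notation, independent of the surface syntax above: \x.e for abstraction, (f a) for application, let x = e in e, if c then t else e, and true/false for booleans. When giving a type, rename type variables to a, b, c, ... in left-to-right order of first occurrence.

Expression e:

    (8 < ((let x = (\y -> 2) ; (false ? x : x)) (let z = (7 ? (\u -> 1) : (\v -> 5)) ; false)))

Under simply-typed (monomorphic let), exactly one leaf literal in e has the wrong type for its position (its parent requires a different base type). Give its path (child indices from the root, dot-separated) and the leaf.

Answer: 1.1.0.0 : 7

Trace:
  unify Int ~ Int
\y._ : a -> Int
let x : a -> Int
  unify Bool ~ Bool
x : a -> Int
x : a -> Int
  unify a -> Int ~ a -> Int
  unify a ~ a
  unify Int ~ Int
  unify Int ~ Bool
  FAIL: mismatch Int ~ Bool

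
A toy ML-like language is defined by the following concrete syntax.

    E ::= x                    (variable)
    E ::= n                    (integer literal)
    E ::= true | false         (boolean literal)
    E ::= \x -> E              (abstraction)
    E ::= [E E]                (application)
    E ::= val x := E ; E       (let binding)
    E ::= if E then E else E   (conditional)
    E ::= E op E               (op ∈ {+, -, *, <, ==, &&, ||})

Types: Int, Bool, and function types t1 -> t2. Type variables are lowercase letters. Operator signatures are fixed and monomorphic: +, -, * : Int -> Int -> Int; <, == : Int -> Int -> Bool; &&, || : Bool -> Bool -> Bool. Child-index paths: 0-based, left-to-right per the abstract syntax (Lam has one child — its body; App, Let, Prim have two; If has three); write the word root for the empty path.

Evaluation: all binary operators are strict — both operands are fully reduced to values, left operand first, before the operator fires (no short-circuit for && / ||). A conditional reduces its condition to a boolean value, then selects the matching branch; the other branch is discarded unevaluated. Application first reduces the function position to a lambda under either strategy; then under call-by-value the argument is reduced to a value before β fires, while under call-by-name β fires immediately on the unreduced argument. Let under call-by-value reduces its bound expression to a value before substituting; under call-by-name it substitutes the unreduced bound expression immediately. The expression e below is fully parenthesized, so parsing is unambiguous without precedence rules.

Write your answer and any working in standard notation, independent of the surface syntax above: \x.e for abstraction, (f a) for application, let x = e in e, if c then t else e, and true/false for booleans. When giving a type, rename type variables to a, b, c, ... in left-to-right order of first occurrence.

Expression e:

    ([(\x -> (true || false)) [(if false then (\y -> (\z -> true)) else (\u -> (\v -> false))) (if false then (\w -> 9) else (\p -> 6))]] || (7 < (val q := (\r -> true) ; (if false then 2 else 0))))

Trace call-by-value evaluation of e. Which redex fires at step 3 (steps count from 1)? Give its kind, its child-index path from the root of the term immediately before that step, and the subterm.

Answer: beta at 0.1 : ((\u.(\v.false)) (\p.6))

Trace:
step 0: (((\x.(true || false)) ((if false then (\y.(\z.true)) else (\u.(\v.false))) (if false then (\w.9) else (\p.6)))) || (7 < (let q = (\r.true) in (if false then 2 else 0))))
step 1: [if@0.1.0] (((\x.(true || false)) ((\u.(\v.false)) (if false then (\w.9) else (\p.6)))) || (7 < (let q = (\r.true) in (if false then 2 else 0))))
step 2: [if@0.1.1] (((\x.(true || false)) ((\u.(\v.false)) (\p.6))) || (7 < (let q = (\r.true) in (if false then 2 else 0))))
step 3: [beta@0.1] (((\x.(true || false)) (\v.false)) || (7 < (let q = (\r.true) in (if false then 2 else 0))))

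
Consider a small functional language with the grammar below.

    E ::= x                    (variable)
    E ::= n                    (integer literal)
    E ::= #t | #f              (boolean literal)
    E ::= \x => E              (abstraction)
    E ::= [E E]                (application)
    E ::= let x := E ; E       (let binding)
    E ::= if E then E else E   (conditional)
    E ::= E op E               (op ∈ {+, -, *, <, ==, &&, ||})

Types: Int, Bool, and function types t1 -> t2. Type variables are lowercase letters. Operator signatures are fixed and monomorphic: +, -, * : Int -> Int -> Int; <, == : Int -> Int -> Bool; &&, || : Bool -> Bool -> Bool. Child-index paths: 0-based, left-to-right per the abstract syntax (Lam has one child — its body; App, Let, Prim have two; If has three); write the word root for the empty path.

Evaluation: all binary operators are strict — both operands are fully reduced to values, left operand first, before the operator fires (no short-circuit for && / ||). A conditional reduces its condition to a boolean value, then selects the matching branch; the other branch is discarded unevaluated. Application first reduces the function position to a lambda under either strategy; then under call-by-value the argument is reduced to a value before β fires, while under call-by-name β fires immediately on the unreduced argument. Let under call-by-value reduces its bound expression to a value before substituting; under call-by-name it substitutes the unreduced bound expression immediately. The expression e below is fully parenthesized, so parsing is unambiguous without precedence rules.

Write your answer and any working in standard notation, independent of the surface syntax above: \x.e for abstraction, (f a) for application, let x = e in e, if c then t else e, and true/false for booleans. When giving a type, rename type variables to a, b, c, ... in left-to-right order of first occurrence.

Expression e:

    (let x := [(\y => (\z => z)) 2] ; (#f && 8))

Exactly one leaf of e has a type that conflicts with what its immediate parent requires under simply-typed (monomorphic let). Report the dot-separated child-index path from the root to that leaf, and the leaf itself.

Trace:
z : b
\z._ : b -> b
\y._ : a -> b -> b
  unify a -> b -> b ~ Int -> c
  unify a ~ Int
  unify b -> b ~ c
_ _ : b -> b
let x : b -> b
  unify Bool ~ Bool
  unify Int ~ Bool
  FAIL: mismatch Int ~ Bool

Answer: 1.1 : 8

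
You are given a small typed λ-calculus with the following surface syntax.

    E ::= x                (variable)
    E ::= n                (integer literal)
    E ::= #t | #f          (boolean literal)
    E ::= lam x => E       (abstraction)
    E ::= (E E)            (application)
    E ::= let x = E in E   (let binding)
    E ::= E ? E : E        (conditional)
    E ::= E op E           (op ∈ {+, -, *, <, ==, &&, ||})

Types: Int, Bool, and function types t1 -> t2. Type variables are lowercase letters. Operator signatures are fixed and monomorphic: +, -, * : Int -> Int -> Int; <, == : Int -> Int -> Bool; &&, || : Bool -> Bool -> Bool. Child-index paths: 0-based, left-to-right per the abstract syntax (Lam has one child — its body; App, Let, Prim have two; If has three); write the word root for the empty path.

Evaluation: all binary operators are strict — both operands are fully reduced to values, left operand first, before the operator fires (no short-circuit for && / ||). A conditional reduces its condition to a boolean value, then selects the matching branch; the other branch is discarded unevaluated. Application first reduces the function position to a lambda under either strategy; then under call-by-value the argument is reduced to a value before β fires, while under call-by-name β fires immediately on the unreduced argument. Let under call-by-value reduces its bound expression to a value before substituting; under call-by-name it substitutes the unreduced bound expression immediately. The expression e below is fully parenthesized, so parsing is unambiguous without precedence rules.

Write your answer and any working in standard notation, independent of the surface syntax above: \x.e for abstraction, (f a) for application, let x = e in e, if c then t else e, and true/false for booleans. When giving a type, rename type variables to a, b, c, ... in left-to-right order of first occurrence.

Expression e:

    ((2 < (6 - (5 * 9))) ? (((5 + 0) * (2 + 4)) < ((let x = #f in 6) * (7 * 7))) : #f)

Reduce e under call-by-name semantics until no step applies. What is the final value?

Answer: false

Trace:
step 0: (if (2 < (6 - (5 * 9))) then (((5 + 0) * (2 + 4)) < ((let x = false in 6) * (7 * 7))) else false)
step 1: [delta@0.1.1] (if (2 < (6 - 45)) then (((5 + 0) * (2 + 4)) < ((let x = false in 6) * (7 * 7))) else false)
step 2: [delta@0.1] (if (2 < -39) then (((5 + 0) * (2 + 4)) < ((let x = false in 6) * (7 * 7))) else false)
step 3: [delta@0] (if false then (((5 + 0) * (2 + 4)) < ((let x = false in 6) * (7 * 7))) else false)
step 4: [if@root] false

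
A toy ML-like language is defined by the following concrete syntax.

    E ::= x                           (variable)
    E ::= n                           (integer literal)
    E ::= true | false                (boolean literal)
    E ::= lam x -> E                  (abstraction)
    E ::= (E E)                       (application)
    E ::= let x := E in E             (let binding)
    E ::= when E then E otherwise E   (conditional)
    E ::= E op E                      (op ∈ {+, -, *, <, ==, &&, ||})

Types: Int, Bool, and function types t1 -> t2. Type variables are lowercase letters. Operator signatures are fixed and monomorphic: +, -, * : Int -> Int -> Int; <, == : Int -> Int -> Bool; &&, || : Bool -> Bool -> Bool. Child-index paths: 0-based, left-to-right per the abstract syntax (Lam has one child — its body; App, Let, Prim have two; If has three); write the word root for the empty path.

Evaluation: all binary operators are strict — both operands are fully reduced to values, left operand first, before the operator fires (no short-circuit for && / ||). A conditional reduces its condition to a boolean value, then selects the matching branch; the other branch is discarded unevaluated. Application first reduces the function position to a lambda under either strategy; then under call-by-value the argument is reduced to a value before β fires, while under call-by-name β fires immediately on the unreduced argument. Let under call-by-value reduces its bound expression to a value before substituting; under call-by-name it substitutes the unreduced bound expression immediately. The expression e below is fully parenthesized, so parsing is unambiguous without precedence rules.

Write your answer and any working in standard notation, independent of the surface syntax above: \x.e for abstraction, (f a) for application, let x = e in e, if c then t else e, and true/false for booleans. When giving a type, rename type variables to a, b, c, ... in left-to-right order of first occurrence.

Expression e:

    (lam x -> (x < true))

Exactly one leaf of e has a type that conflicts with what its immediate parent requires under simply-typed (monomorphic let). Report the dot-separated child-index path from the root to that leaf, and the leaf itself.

Working:
x : a
  unify a ~ Int
  unify Bool ~ Int
  FAIL: mismatch Bool ~ Int

Answer: 0.1 : true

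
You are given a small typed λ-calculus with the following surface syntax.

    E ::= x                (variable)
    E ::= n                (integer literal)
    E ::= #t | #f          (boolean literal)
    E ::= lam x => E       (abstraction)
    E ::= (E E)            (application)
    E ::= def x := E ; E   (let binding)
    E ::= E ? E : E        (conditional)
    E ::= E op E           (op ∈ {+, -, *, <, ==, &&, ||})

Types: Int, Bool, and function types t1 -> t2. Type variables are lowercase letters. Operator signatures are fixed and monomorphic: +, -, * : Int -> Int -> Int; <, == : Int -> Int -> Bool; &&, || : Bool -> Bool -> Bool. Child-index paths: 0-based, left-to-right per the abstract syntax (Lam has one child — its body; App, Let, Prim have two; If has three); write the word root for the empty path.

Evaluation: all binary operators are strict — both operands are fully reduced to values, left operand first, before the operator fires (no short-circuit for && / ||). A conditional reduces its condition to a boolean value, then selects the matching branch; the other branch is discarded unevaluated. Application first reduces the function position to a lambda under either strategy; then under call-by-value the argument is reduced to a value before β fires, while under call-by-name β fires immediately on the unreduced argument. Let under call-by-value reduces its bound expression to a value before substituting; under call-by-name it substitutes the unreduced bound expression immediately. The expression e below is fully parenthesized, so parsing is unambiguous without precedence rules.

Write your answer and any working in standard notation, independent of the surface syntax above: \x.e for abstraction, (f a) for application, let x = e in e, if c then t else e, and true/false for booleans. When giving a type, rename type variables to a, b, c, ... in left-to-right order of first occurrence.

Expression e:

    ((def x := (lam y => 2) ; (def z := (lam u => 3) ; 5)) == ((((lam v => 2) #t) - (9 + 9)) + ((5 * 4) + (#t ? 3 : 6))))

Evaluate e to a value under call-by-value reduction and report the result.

Answer: false

Derivation:
step 0: ((let x = (\y.2) in (let z = (\u.3) in 5)) == ((((\v.2) true) - (9 + 9)) + ((5 * 4) + (if true then 3 else 6))))
step 1: [let@0] ((let z = (\u.3) in 5) == ((((\v.2) true) - (9 + 9)) + ((5 * 4) + (if true then 3 else 6))))
step 2: [let@0] (5 == ((((\v.2) true) - (9 + 9)) + ((5 * 4) + (if true then 3 else 6))))
step 3: [beta@1.0.0] (5 == ((2 - (9 + 9)) + ((5 * 4) + (if true then 3 else 6))))
step 4: [delta@1.0.1] (5 == ((2 - 18) + ((5 * 4) + (if true then 3 else 6))))
step 5: [delta@1.0] (5 == (-16 + ((5 * 4) + (if true then 3 else 6))))
step 6: [delta@1.1.0] (5 == (-16 + (20 + (if true then 3 else 6))))
step 7: [if@1.1.1] (5 == (-16 + (20 + 3)))
step 8: [delta@1.1] (5 == (-16 + 23))
step 9: [delta@1] (5 == 7)
step 10: [delta@root] false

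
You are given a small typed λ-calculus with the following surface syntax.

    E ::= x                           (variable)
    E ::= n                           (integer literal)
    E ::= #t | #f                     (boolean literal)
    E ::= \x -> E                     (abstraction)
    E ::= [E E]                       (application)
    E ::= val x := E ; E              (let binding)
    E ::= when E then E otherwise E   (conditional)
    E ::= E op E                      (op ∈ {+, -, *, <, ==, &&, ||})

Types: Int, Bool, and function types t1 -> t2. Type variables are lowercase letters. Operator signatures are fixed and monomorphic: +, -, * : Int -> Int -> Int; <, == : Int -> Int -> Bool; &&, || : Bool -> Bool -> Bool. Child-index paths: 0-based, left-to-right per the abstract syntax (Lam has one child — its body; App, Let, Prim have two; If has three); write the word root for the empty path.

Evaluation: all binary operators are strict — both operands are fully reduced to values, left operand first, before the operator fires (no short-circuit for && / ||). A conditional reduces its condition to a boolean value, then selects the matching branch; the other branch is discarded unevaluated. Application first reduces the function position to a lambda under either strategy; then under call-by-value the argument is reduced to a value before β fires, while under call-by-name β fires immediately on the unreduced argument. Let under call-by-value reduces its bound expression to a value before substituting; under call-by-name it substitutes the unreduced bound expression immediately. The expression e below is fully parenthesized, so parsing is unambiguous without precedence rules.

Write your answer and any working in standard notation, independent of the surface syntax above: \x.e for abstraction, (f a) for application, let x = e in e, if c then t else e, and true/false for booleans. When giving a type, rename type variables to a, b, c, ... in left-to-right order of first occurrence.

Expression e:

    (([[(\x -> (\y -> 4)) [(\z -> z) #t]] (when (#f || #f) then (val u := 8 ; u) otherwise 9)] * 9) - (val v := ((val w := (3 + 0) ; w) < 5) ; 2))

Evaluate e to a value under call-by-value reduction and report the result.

Answer: 34

Working:
step 0: (((((\x.(\y.4)) ((\z.z) true)) (if (false || false) then (let u = 8 in u) else 9)) * 9) - (let v = ((let w = (3 + 0) in w) < 5) in 2))
step 1: [beta@0.0.0.1] (((((\x.(\y.4)) true) (if (false || false) then (let u = 8 in u) else 9)) * 9) - (let v = ((let w = (3 + 0) in w) < 5) in 2))
step 2: [beta@0.0.0] ((((\y.4) (if (false || false) then (let u = 8 in u) else 9)) * 9) - (let v = ((let w = (3 + 0) in w) < 5) in 2))
step 3: [delta@0.0.1.0] ((((\y.4) (if false then (let u = 8 in u) else 9)) * 9) - (let v = ((let w = (3 + 0) in w) < 5) in 2))
step 4: [if@0.0.1] ((((\y.4) 9) * 9) - (let v = ((let w = (3 + 0) in w) < 5) in 2))
step 5: [beta@0.0] ((4 * 9) - (let v = ((let w = (3 + 0) in w) < 5) in 2))
step 6: [delta@0] (36 - (let v = ((let w = (3 + 0) in w) < 5) in 2))
step 7: [delta@1.0.0.0] (36 - (let v = ((let w = 3 in w) < 5) in 2))
step 8: [let@1.0.0] (36 - (let v = (3 < 5) in 2))
step 9: [delta@1.0] (36 - (let v = true in 2))
step 10: [let@1] (36 - 2)
step 11: [delta@root] 34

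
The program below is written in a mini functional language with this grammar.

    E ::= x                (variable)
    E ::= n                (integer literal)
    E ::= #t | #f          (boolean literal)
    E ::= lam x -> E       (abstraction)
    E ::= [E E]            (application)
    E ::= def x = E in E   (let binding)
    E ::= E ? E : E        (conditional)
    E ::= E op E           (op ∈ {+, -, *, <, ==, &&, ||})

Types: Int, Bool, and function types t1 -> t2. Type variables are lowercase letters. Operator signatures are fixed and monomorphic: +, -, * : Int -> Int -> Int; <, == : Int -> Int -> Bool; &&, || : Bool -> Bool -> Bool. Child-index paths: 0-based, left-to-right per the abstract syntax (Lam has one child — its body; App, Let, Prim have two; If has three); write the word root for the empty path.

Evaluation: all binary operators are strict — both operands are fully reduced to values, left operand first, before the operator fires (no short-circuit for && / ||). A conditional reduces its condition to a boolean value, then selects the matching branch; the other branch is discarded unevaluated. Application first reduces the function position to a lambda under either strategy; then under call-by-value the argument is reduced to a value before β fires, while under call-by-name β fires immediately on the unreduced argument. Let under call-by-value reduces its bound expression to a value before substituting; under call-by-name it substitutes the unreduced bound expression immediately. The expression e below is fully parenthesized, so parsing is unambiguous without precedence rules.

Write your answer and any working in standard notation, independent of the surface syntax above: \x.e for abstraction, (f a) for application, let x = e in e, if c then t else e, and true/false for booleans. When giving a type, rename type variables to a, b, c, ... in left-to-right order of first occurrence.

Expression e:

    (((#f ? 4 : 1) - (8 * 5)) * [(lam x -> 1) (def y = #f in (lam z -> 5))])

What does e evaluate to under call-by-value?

Answer: -39

Working:
step 0: (((if false then 4 else 1) - (8 * 5)) * ((\x.1) (let y = false in (\z.5))))
step 1: [if@0.0] ((1 - (8 * 5)) * ((\x.1) (let y = false in (\z.5))))
step 2: [delta@0.1] ((1 - 40) * ((\x.1) (let y = false in (\z.5))))
step 3: [delta@0] (-39 * ((\x.1) (let y = false in (\z.5))))
step 4: [let@1.1] (-39 * ((\x.1) (\z.5)))
step 5: [beta@1] (-39 * 1)
step 6: [delta@root] -39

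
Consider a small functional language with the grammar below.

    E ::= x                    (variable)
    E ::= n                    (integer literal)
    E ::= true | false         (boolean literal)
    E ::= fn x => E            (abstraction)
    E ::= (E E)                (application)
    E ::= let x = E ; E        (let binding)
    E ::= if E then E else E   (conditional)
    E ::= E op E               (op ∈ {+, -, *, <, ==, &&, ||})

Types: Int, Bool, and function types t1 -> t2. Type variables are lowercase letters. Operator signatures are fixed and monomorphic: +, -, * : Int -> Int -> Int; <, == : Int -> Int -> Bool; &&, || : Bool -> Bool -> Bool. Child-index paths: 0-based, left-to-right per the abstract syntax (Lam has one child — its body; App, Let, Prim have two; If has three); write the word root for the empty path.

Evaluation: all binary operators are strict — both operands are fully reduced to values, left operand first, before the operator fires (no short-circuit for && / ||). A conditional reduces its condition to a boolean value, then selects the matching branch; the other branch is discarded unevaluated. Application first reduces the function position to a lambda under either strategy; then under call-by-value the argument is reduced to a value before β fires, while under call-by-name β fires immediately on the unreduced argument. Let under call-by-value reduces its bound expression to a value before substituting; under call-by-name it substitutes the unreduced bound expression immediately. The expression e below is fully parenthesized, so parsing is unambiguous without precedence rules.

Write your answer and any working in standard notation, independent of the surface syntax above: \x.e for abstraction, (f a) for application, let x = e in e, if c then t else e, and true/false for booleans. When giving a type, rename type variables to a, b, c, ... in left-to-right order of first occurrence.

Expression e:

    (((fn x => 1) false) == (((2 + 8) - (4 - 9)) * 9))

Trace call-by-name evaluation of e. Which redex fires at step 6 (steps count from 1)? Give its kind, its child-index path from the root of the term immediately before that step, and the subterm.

Working:
step 0: (((\x.1) false) == (((2 + 8) - (4 - 9)) * 9))
step 1: [beta@0] (1 == (((2 + 8) - (4 - 9)) * 9))
step 2: [delta@1.0.0] (1 == ((10 - (4 - 9)) * 9))
step 3: [delta@1.0.1] (1 == ((10 - -5) * 9))
step 4: [delta@1.0] (1 == (15 * 9))
step 5: [delta@1] (1 == 135)
step 6: [delta@root] false

Answer: delta at root : (1 == 135)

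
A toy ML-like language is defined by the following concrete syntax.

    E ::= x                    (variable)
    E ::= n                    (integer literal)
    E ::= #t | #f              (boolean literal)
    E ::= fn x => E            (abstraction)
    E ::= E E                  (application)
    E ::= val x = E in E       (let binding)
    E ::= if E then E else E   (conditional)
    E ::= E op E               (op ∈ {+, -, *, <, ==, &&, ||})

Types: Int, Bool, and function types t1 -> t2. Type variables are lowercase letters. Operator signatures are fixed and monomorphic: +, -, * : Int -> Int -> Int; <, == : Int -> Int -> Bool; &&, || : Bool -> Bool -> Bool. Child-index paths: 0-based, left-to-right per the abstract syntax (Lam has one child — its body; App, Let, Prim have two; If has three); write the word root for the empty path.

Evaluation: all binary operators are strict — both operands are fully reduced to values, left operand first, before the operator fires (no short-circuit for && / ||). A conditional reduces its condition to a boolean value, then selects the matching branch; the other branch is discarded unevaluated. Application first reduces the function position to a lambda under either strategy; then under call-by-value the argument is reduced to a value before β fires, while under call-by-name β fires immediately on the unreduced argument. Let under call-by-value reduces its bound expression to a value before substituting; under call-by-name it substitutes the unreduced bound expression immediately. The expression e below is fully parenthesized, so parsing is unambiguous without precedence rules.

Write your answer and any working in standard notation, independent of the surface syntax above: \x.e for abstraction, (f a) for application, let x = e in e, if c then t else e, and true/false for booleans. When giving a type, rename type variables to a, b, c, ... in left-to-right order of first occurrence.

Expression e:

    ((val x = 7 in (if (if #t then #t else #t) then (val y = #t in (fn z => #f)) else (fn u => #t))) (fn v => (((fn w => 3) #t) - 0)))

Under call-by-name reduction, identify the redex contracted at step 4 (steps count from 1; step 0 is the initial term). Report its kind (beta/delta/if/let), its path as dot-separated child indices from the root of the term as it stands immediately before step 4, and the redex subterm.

Working:
step 0: ((let x = 7 in (if (if true then true else true) then (let y = true in (\z.false)) else (\u.true))) (\v.(((\w.3) true) - 0)))
step 1: [let@0] ((if (if true then true else true) then (let y = true in (\z.false)) else (\u.true)) (\v.(((\w.3) true) - 0)))
step 2: [if@0.0] ((if true then (let y = true in (\z.false)) else (\u.true)) (\v.(((\w.3) true) - 0)))
step 3: [if@0] ((let y = true in (\z.false)) (\v.(((\w.3) true) - 0)))
step 4: [let@0] ((\z.false) (\v.(((\w.3) true) - 0)))

Answer: let at 0 : (let y = true in (\z.false))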